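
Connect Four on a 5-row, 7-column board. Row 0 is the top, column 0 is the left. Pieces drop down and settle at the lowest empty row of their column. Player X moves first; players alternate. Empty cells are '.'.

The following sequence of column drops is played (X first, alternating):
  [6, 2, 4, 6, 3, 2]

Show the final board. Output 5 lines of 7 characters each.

Move 1: X drops in col 6, lands at row 4
Move 2: O drops in col 2, lands at row 4
Move 3: X drops in col 4, lands at row 4
Move 4: O drops in col 6, lands at row 3
Move 5: X drops in col 3, lands at row 4
Move 6: O drops in col 2, lands at row 3

Answer: .......
.......
.......
..O...O
..OXX.X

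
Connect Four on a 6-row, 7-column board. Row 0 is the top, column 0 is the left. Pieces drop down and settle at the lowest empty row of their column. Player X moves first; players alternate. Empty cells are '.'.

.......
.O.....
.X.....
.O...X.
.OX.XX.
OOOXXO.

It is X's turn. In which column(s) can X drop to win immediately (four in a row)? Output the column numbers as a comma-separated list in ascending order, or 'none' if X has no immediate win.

col 0: drop X → no win
col 1: drop X → no win
col 2: drop X → no win
col 3: drop X → WIN!
col 4: drop X → no win
col 5: drop X → no win
col 6: drop X → no win

Answer: 3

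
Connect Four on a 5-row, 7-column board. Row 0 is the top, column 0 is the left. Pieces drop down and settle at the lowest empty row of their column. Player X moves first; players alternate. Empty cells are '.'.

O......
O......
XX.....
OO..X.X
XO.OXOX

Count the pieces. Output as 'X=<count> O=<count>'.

X=7 O=7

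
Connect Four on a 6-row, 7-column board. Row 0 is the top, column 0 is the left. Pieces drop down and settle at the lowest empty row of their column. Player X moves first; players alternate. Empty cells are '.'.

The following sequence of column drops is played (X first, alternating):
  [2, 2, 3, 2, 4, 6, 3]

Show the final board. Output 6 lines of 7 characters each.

Answer: .......
.......
.......
..O....
..OX...
..XXX.O

Derivation:
Move 1: X drops in col 2, lands at row 5
Move 2: O drops in col 2, lands at row 4
Move 3: X drops in col 3, lands at row 5
Move 4: O drops in col 2, lands at row 3
Move 5: X drops in col 4, lands at row 5
Move 6: O drops in col 6, lands at row 5
Move 7: X drops in col 3, lands at row 4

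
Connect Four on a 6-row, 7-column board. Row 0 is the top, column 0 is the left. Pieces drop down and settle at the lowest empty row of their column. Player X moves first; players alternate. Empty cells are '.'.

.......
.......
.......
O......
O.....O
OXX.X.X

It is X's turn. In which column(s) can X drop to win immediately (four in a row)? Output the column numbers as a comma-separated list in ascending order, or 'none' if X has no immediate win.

col 0: drop X → no win
col 1: drop X → no win
col 2: drop X → no win
col 3: drop X → WIN!
col 4: drop X → no win
col 5: drop X → no win
col 6: drop X → no win

Answer: 3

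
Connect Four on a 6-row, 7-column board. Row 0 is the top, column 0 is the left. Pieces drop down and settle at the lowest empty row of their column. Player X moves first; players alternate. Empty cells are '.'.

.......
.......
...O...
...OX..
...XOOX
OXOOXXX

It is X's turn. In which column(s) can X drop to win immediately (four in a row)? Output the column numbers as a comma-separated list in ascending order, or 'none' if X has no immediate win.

Answer: none

Derivation:
col 0: drop X → no win
col 1: drop X → no win
col 2: drop X → no win
col 3: drop X → no win
col 4: drop X → no win
col 5: drop X → no win
col 6: drop X → no win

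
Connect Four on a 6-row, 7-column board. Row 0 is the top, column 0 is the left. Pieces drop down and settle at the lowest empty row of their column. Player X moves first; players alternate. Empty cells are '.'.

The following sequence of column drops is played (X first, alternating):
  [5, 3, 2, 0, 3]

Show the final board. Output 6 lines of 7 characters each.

Answer: .......
.......
.......
.......
...X...
O.XO.X.

Derivation:
Move 1: X drops in col 5, lands at row 5
Move 2: O drops in col 3, lands at row 5
Move 3: X drops in col 2, lands at row 5
Move 4: O drops in col 0, lands at row 5
Move 5: X drops in col 3, lands at row 4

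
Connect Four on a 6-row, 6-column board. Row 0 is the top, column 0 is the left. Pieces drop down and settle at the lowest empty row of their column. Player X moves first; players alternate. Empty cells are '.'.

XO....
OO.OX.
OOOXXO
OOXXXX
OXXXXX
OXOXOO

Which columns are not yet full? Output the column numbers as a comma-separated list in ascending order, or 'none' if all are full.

col 0: top cell = 'X' → FULL
col 1: top cell = 'O' → FULL
col 2: top cell = '.' → open
col 3: top cell = '.' → open
col 4: top cell = '.' → open
col 5: top cell = '.' → open

Answer: 2,3,4,5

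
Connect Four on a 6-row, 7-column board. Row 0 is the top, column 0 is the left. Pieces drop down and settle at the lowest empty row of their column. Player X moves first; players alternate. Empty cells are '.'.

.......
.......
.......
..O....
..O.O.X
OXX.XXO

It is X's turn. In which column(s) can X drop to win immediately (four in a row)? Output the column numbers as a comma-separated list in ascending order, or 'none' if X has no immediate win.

col 0: drop X → no win
col 1: drop X → no win
col 2: drop X → no win
col 3: drop X → WIN!
col 4: drop X → no win
col 5: drop X → no win
col 6: drop X → no win

Answer: 3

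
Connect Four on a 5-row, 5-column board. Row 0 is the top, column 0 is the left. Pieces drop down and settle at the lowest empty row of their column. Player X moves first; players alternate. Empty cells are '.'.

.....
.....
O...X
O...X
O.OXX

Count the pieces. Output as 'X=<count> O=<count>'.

X=4 O=4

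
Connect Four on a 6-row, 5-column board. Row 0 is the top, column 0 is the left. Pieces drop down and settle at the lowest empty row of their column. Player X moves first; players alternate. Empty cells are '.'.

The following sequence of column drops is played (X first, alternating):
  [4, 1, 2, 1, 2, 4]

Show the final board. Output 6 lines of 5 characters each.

Answer: .....
.....
.....
.....
.OX.O
.OX.X

Derivation:
Move 1: X drops in col 4, lands at row 5
Move 2: O drops in col 1, lands at row 5
Move 3: X drops in col 2, lands at row 5
Move 4: O drops in col 1, lands at row 4
Move 5: X drops in col 2, lands at row 4
Move 6: O drops in col 4, lands at row 4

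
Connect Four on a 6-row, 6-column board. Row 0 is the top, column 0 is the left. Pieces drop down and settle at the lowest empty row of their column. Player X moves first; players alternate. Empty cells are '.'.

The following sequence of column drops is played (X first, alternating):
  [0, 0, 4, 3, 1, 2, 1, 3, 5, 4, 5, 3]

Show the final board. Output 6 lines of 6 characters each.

Answer: ......
......
......
...O..
OX.OOX
XXOOXX

Derivation:
Move 1: X drops in col 0, lands at row 5
Move 2: O drops in col 0, lands at row 4
Move 3: X drops in col 4, lands at row 5
Move 4: O drops in col 3, lands at row 5
Move 5: X drops in col 1, lands at row 5
Move 6: O drops in col 2, lands at row 5
Move 7: X drops in col 1, lands at row 4
Move 8: O drops in col 3, lands at row 4
Move 9: X drops in col 5, lands at row 5
Move 10: O drops in col 4, lands at row 4
Move 11: X drops in col 5, lands at row 4
Move 12: O drops in col 3, lands at row 3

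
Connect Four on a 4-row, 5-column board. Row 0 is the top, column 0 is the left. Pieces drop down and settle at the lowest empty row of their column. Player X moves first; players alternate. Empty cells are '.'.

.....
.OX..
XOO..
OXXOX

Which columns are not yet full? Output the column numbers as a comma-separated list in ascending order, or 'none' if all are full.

col 0: top cell = '.' → open
col 1: top cell = '.' → open
col 2: top cell = '.' → open
col 3: top cell = '.' → open
col 4: top cell = '.' → open

Answer: 0,1,2,3,4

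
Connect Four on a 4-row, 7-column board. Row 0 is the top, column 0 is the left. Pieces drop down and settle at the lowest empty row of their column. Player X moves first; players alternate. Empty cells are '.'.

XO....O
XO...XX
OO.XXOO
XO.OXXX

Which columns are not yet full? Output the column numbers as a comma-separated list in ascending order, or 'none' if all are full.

col 0: top cell = 'X' → FULL
col 1: top cell = 'O' → FULL
col 2: top cell = '.' → open
col 3: top cell = '.' → open
col 4: top cell = '.' → open
col 5: top cell = '.' → open
col 6: top cell = 'O' → FULL

Answer: 2,3,4,5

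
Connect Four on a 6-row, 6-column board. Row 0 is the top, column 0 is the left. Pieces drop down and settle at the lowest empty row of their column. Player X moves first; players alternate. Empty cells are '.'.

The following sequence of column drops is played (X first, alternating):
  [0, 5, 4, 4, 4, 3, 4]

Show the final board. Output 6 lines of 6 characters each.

Answer: ......
......
....X.
....X.
....O.
X..OXO

Derivation:
Move 1: X drops in col 0, lands at row 5
Move 2: O drops in col 5, lands at row 5
Move 3: X drops in col 4, lands at row 5
Move 4: O drops in col 4, lands at row 4
Move 5: X drops in col 4, lands at row 3
Move 6: O drops in col 3, lands at row 5
Move 7: X drops in col 4, lands at row 2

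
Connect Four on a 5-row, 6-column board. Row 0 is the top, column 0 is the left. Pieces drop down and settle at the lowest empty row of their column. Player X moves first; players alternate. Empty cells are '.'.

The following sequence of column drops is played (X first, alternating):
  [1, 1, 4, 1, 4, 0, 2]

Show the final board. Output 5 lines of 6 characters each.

Move 1: X drops in col 1, lands at row 4
Move 2: O drops in col 1, lands at row 3
Move 3: X drops in col 4, lands at row 4
Move 4: O drops in col 1, lands at row 2
Move 5: X drops in col 4, lands at row 3
Move 6: O drops in col 0, lands at row 4
Move 7: X drops in col 2, lands at row 4

Answer: ......
......
.O....
.O..X.
OXX.X.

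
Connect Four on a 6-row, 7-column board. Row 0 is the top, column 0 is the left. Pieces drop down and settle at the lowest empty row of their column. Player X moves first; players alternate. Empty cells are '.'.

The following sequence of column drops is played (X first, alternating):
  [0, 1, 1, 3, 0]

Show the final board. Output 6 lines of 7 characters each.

Move 1: X drops in col 0, lands at row 5
Move 2: O drops in col 1, lands at row 5
Move 3: X drops in col 1, lands at row 4
Move 4: O drops in col 3, lands at row 5
Move 5: X drops in col 0, lands at row 4

Answer: .......
.......
.......
.......
XX.....
XO.O...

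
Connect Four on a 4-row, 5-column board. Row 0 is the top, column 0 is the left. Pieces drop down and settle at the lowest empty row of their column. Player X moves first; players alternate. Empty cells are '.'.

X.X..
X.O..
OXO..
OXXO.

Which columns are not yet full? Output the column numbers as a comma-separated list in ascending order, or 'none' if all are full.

Answer: 1,3,4

Derivation:
col 0: top cell = 'X' → FULL
col 1: top cell = '.' → open
col 2: top cell = 'X' → FULL
col 3: top cell = '.' → open
col 4: top cell = '.' → open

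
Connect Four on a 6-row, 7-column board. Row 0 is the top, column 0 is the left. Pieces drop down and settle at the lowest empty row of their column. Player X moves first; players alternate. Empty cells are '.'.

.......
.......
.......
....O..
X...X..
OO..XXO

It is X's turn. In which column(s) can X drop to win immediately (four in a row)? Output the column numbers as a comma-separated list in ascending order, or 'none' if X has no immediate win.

col 0: drop X → no win
col 1: drop X → no win
col 2: drop X → no win
col 3: drop X → no win
col 4: drop X → no win
col 5: drop X → no win
col 6: drop X → no win

Answer: none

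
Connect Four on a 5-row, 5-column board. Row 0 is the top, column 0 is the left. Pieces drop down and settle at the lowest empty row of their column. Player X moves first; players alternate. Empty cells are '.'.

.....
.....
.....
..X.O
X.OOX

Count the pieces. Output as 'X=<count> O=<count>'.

X=3 O=3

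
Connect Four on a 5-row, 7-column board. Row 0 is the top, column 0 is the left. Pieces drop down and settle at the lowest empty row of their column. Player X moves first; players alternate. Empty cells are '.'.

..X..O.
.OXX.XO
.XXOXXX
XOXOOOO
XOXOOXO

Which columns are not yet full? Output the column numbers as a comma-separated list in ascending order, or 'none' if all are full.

col 0: top cell = '.' → open
col 1: top cell = '.' → open
col 2: top cell = 'X' → FULL
col 3: top cell = '.' → open
col 4: top cell = '.' → open
col 5: top cell = 'O' → FULL
col 6: top cell = '.' → open

Answer: 0,1,3,4,6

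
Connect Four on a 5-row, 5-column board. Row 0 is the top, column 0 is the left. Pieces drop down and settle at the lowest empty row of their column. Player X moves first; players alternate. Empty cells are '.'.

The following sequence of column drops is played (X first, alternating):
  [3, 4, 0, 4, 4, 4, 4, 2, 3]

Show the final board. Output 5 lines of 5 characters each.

Answer: ....X
....O
....X
...XO
X.OXO

Derivation:
Move 1: X drops in col 3, lands at row 4
Move 2: O drops in col 4, lands at row 4
Move 3: X drops in col 0, lands at row 4
Move 4: O drops in col 4, lands at row 3
Move 5: X drops in col 4, lands at row 2
Move 6: O drops in col 4, lands at row 1
Move 7: X drops in col 4, lands at row 0
Move 8: O drops in col 2, lands at row 4
Move 9: X drops in col 3, lands at row 3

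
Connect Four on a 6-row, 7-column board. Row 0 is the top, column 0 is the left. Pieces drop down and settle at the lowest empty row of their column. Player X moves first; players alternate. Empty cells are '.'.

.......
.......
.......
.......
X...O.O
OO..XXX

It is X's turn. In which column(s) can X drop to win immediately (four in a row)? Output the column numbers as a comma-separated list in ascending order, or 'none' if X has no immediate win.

Answer: 3

Derivation:
col 0: drop X → no win
col 1: drop X → no win
col 2: drop X → no win
col 3: drop X → WIN!
col 4: drop X → no win
col 5: drop X → no win
col 6: drop X → no win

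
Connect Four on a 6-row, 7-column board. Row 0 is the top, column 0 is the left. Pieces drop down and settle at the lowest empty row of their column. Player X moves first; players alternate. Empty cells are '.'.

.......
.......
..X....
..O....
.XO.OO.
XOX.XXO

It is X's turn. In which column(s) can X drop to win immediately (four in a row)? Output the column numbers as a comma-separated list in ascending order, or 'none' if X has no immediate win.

Answer: 3

Derivation:
col 0: drop X → no win
col 1: drop X → no win
col 2: drop X → no win
col 3: drop X → WIN!
col 4: drop X → no win
col 5: drop X → no win
col 6: drop X → no win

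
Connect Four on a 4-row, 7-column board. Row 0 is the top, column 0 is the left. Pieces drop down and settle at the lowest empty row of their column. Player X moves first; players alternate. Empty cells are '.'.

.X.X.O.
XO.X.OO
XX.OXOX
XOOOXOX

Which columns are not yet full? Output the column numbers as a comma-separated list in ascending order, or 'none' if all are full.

Answer: 0,2,4,6

Derivation:
col 0: top cell = '.' → open
col 1: top cell = 'X' → FULL
col 2: top cell = '.' → open
col 3: top cell = 'X' → FULL
col 4: top cell = '.' → open
col 5: top cell = 'O' → FULL
col 6: top cell = '.' → open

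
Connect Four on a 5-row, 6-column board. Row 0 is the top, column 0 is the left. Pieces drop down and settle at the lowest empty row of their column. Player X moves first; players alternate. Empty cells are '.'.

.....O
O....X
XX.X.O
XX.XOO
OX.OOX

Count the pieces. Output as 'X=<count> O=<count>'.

X=9 O=8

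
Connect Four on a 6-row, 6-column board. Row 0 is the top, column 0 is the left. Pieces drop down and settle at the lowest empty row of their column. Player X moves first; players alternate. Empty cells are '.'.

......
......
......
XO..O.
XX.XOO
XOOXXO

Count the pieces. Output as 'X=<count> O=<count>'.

X=7 O=7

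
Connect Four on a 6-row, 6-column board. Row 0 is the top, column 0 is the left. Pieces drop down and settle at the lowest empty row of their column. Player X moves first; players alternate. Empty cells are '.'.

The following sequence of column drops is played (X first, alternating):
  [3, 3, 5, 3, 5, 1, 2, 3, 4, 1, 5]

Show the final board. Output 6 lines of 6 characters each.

Move 1: X drops in col 3, lands at row 5
Move 2: O drops in col 3, lands at row 4
Move 3: X drops in col 5, lands at row 5
Move 4: O drops in col 3, lands at row 3
Move 5: X drops in col 5, lands at row 4
Move 6: O drops in col 1, lands at row 5
Move 7: X drops in col 2, lands at row 5
Move 8: O drops in col 3, lands at row 2
Move 9: X drops in col 4, lands at row 5
Move 10: O drops in col 1, lands at row 4
Move 11: X drops in col 5, lands at row 3

Answer: ......
......
...O..
...O.X
.O.O.X
.OXXXX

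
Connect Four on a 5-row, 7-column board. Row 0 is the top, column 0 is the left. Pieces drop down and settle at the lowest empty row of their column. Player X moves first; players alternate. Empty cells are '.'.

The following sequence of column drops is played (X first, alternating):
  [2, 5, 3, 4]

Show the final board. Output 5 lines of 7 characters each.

Answer: .......
.......
.......
.......
..XXOO.

Derivation:
Move 1: X drops in col 2, lands at row 4
Move 2: O drops in col 5, lands at row 4
Move 3: X drops in col 3, lands at row 4
Move 4: O drops in col 4, lands at row 4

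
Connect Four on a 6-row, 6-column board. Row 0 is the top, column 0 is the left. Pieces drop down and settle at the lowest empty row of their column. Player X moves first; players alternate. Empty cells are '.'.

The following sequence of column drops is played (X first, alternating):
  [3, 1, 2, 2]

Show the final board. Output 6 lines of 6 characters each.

Move 1: X drops in col 3, lands at row 5
Move 2: O drops in col 1, lands at row 5
Move 3: X drops in col 2, lands at row 5
Move 4: O drops in col 2, lands at row 4

Answer: ......
......
......
......
..O...
.OXX..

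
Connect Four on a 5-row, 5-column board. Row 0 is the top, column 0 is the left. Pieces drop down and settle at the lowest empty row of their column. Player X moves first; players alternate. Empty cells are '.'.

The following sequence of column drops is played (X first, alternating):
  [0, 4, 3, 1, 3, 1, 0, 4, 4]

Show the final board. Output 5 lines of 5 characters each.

Move 1: X drops in col 0, lands at row 4
Move 2: O drops in col 4, lands at row 4
Move 3: X drops in col 3, lands at row 4
Move 4: O drops in col 1, lands at row 4
Move 5: X drops in col 3, lands at row 3
Move 6: O drops in col 1, lands at row 3
Move 7: X drops in col 0, lands at row 3
Move 8: O drops in col 4, lands at row 3
Move 9: X drops in col 4, lands at row 2

Answer: .....
.....
....X
XO.XO
XO.XO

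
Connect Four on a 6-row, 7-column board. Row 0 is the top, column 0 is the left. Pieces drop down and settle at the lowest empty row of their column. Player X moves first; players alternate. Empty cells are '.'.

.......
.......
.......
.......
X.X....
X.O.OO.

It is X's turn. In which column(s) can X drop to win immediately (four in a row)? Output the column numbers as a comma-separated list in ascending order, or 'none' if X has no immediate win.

Answer: none

Derivation:
col 0: drop X → no win
col 1: drop X → no win
col 2: drop X → no win
col 3: drop X → no win
col 4: drop X → no win
col 5: drop X → no win
col 6: drop X → no win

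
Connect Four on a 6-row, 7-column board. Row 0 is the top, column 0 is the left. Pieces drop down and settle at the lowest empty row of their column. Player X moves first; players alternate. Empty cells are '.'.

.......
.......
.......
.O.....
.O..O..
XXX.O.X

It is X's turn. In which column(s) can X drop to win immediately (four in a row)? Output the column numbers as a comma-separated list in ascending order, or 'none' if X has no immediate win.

col 0: drop X → no win
col 1: drop X → no win
col 2: drop X → no win
col 3: drop X → WIN!
col 4: drop X → no win
col 5: drop X → no win
col 6: drop X → no win

Answer: 3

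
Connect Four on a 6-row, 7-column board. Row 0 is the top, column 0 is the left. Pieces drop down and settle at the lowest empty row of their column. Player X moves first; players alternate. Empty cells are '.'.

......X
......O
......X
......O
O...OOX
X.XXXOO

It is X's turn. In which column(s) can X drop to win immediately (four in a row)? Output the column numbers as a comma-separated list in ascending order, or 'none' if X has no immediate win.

Answer: 1

Derivation:
col 0: drop X → no win
col 1: drop X → WIN!
col 2: drop X → no win
col 3: drop X → no win
col 4: drop X → no win
col 5: drop X → no win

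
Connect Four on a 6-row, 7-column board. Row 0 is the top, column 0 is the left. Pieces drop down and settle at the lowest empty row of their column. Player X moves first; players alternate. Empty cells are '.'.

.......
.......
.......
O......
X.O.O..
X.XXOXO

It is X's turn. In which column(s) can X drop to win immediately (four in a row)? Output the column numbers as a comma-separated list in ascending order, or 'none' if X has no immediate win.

col 0: drop X → no win
col 1: drop X → WIN!
col 2: drop X → no win
col 3: drop X → no win
col 4: drop X → no win
col 5: drop X → no win
col 6: drop X → no win

Answer: 1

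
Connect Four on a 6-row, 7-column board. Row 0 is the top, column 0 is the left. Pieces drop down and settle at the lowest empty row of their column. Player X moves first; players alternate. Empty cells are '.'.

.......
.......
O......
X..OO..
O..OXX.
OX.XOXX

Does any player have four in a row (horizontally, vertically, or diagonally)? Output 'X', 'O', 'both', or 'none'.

none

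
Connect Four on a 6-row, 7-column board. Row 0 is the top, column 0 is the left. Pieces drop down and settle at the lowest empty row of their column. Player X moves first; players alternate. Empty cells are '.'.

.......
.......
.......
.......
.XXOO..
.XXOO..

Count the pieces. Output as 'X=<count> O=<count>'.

X=4 O=4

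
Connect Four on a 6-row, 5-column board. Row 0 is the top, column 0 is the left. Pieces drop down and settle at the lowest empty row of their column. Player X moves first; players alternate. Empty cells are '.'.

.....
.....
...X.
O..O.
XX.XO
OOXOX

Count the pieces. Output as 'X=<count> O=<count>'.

X=6 O=6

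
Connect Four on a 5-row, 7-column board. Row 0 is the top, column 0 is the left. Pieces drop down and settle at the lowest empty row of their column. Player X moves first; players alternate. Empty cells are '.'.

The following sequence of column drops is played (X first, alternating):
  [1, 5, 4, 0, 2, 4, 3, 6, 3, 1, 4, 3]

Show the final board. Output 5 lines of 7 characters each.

Answer: .......
.......
...OX..
.O.XO..
OXXXXOO

Derivation:
Move 1: X drops in col 1, lands at row 4
Move 2: O drops in col 5, lands at row 4
Move 3: X drops in col 4, lands at row 4
Move 4: O drops in col 0, lands at row 4
Move 5: X drops in col 2, lands at row 4
Move 6: O drops in col 4, lands at row 3
Move 7: X drops in col 3, lands at row 4
Move 8: O drops in col 6, lands at row 4
Move 9: X drops in col 3, lands at row 3
Move 10: O drops in col 1, lands at row 3
Move 11: X drops in col 4, lands at row 2
Move 12: O drops in col 3, lands at row 2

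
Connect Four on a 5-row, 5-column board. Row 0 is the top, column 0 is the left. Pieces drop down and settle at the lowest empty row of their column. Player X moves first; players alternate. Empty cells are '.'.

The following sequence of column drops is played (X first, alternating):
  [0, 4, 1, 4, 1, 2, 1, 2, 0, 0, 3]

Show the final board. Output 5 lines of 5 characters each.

Answer: .....
.....
OX...
XXO.O
XXOXO

Derivation:
Move 1: X drops in col 0, lands at row 4
Move 2: O drops in col 4, lands at row 4
Move 3: X drops in col 1, lands at row 4
Move 4: O drops in col 4, lands at row 3
Move 5: X drops in col 1, lands at row 3
Move 6: O drops in col 2, lands at row 4
Move 7: X drops in col 1, lands at row 2
Move 8: O drops in col 2, lands at row 3
Move 9: X drops in col 0, lands at row 3
Move 10: O drops in col 0, lands at row 2
Move 11: X drops in col 3, lands at row 4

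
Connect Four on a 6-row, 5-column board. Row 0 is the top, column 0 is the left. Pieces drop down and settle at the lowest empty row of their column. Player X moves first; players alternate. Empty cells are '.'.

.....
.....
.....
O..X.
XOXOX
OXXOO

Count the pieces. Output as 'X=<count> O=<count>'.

X=6 O=6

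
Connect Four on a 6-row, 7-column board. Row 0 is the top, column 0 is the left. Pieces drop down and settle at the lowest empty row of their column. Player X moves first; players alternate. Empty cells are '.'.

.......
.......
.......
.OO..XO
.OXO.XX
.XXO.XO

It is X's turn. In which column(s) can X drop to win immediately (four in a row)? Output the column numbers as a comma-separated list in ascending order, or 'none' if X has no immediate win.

Answer: 5

Derivation:
col 0: drop X → no win
col 1: drop X → no win
col 2: drop X → no win
col 3: drop X → no win
col 4: drop X → no win
col 5: drop X → WIN!
col 6: drop X → no win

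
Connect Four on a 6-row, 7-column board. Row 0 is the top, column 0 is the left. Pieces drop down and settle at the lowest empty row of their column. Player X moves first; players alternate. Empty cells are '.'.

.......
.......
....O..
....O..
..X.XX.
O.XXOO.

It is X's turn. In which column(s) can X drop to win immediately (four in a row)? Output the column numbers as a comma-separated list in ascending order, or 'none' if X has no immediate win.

col 0: drop X → no win
col 1: drop X → no win
col 2: drop X → no win
col 3: drop X → WIN!
col 4: drop X → no win
col 5: drop X → no win
col 6: drop X → no win

Answer: 3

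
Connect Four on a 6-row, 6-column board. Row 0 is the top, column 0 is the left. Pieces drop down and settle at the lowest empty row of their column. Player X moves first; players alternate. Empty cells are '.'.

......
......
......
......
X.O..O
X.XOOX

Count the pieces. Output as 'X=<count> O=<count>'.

X=4 O=4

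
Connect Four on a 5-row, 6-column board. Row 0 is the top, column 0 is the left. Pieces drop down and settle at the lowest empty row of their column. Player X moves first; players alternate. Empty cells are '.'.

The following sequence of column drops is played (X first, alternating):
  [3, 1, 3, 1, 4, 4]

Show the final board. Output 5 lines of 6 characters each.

Move 1: X drops in col 3, lands at row 4
Move 2: O drops in col 1, lands at row 4
Move 3: X drops in col 3, lands at row 3
Move 4: O drops in col 1, lands at row 3
Move 5: X drops in col 4, lands at row 4
Move 6: O drops in col 4, lands at row 3

Answer: ......
......
......
.O.XO.
.O.XX.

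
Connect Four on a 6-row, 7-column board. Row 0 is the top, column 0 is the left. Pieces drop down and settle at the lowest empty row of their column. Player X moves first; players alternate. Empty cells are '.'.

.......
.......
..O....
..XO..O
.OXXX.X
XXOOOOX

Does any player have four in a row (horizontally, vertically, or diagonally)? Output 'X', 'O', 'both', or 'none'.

O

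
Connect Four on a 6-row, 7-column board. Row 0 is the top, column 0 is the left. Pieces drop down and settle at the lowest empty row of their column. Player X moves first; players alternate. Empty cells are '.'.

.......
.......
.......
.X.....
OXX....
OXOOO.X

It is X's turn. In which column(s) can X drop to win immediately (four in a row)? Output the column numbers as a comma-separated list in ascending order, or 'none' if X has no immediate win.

Answer: 1

Derivation:
col 0: drop X → no win
col 1: drop X → WIN!
col 2: drop X → no win
col 3: drop X → no win
col 4: drop X → no win
col 5: drop X → no win
col 6: drop X → no win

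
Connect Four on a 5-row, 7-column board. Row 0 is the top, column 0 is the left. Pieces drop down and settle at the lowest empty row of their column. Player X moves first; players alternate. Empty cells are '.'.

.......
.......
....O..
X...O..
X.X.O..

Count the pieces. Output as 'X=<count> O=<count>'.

X=3 O=3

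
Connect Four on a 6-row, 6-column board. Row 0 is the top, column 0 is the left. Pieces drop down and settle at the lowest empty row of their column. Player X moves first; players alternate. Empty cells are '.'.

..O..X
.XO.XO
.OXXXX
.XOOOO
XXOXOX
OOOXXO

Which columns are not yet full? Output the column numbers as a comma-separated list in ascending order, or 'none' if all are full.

Answer: 0,1,3,4

Derivation:
col 0: top cell = '.' → open
col 1: top cell = '.' → open
col 2: top cell = 'O' → FULL
col 3: top cell = '.' → open
col 4: top cell = '.' → open
col 5: top cell = 'X' → FULL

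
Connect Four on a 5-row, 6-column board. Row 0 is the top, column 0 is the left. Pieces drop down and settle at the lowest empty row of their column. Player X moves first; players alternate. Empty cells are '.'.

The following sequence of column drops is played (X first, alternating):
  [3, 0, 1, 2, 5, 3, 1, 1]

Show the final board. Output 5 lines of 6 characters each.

Answer: ......
......
.O....
.X.O..
OXOX.X

Derivation:
Move 1: X drops in col 3, lands at row 4
Move 2: O drops in col 0, lands at row 4
Move 3: X drops in col 1, lands at row 4
Move 4: O drops in col 2, lands at row 4
Move 5: X drops in col 5, lands at row 4
Move 6: O drops in col 3, lands at row 3
Move 7: X drops in col 1, lands at row 3
Move 8: O drops in col 1, lands at row 2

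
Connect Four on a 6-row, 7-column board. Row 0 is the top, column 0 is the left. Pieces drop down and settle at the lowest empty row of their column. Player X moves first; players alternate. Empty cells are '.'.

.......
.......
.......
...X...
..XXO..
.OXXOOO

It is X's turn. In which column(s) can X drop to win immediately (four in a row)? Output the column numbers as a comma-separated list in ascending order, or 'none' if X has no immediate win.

col 0: drop X → no win
col 1: drop X → no win
col 2: drop X → no win
col 3: drop X → WIN!
col 4: drop X → no win
col 5: drop X → no win
col 6: drop X → no win

Answer: 3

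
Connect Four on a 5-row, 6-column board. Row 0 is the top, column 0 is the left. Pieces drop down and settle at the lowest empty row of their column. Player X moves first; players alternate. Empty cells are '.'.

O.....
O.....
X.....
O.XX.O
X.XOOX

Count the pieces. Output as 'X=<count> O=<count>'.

X=6 O=6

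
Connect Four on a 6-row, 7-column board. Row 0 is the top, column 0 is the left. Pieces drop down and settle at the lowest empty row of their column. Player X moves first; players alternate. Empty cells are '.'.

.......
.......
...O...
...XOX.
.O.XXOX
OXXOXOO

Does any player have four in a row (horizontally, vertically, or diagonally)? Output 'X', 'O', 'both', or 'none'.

O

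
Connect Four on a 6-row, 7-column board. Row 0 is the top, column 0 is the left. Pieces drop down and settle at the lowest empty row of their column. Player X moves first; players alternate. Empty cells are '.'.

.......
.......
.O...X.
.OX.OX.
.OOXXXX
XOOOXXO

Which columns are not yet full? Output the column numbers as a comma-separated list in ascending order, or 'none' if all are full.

col 0: top cell = '.' → open
col 1: top cell = '.' → open
col 2: top cell = '.' → open
col 3: top cell = '.' → open
col 4: top cell = '.' → open
col 5: top cell = '.' → open
col 6: top cell = '.' → open

Answer: 0,1,2,3,4,5,6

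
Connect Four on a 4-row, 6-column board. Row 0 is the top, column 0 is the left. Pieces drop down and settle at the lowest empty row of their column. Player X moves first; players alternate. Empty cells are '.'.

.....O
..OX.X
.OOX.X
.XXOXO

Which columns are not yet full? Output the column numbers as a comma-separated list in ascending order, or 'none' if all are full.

col 0: top cell = '.' → open
col 1: top cell = '.' → open
col 2: top cell = '.' → open
col 3: top cell = '.' → open
col 4: top cell = '.' → open
col 5: top cell = 'O' → FULL

Answer: 0,1,2,3,4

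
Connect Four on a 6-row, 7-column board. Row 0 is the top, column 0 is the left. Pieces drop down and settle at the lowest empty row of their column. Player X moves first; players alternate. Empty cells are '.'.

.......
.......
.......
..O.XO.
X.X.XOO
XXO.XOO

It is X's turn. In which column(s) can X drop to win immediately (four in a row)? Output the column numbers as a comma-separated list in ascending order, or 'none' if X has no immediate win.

Answer: 4

Derivation:
col 0: drop X → no win
col 1: drop X → no win
col 2: drop X → no win
col 3: drop X → no win
col 4: drop X → WIN!
col 5: drop X → no win
col 6: drop X → no win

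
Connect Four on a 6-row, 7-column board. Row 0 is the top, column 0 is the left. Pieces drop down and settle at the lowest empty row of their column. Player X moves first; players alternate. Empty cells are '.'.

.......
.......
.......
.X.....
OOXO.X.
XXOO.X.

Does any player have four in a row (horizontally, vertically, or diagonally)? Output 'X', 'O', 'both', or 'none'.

none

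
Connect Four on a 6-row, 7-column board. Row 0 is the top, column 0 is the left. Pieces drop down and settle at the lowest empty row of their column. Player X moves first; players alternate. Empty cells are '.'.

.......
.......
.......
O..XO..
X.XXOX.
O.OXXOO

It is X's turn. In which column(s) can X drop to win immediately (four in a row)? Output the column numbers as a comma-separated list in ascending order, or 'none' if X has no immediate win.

Answer: 3

Derivation:
col 0: drop X → no win
col 1: drop X → no win
col 2: drop X → no win
col 3: drop X → WIN!
col 4: drop X → no win
col 5: drop X → no win
col 6: drop X → no win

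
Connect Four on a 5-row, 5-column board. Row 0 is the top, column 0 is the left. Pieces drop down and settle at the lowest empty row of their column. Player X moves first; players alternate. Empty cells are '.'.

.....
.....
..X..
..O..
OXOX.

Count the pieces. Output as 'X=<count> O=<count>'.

X=3 O=3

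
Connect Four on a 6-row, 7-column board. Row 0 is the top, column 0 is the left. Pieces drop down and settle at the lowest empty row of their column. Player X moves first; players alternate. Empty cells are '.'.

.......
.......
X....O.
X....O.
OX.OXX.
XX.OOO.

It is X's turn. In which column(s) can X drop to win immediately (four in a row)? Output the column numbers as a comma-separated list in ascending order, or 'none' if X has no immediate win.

col 0: drop X → no win
col 1: drop X → no win
col 2: drop X → no win
col 3: drop X → no win
col 4: drop X → no win
col 5: drop X → no win
col 6: drop X → no win

Answer: none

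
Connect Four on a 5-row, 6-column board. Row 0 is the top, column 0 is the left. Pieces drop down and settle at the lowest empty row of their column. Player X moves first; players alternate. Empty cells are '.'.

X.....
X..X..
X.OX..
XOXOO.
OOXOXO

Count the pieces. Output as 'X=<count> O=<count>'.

X=9 O=8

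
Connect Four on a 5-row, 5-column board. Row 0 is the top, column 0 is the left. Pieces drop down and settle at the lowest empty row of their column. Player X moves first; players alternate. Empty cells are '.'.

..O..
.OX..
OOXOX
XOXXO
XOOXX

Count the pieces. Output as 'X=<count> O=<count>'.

X=9 O=9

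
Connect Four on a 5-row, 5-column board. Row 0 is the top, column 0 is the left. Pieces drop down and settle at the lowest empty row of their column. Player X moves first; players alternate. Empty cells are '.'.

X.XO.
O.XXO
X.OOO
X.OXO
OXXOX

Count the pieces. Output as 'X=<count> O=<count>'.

X=10 O=10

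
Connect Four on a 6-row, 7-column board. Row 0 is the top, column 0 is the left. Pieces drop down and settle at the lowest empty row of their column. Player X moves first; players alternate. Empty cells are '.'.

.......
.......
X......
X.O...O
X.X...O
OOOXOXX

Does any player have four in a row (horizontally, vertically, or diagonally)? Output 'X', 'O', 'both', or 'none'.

none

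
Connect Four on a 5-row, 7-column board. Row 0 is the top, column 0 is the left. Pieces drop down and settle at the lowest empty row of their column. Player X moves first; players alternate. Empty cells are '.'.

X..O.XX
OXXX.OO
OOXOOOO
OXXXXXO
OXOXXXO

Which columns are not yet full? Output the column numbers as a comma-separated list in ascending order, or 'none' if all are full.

col 0: top cell = 'X' → FULL
col 1: top cell = '.' → open
col 2: top cell = '.' → open
col 3: top cell = 'O' → FULL
col 4: top cell = '.' → open
col 5: top cell = 'X' → FULL
col 6: top cell = 'X' → FULL

Answer: 1,2,4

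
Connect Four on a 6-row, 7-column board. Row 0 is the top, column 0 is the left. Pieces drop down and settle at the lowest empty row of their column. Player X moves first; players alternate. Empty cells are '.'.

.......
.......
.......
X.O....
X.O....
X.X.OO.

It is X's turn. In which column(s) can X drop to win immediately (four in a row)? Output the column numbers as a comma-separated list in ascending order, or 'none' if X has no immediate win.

col 0: drop X → WIN!
col 1: drop X → no win
col 2: drop X → no win
col 3: drop X → no win
col 4: drop X → no win
col 5: drop X → no win
col 6: drop X → no win

Answer: 0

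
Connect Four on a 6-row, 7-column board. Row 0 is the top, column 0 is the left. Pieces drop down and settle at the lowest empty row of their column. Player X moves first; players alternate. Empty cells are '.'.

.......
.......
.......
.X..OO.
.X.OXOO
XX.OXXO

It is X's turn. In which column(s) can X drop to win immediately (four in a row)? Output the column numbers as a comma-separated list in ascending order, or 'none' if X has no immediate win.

col 0: drop X → no win
col 1: drop X → WIN!
col 2: drop X → no win
col 3: drop X → no win
col 4: drop X → no win
col 5: drop X → no win
col 6: drop X → no win

Answer: 1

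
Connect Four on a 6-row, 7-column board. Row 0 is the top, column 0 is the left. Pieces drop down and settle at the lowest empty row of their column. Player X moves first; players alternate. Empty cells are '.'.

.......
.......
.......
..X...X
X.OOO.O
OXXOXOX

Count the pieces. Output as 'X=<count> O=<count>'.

X=7 O=7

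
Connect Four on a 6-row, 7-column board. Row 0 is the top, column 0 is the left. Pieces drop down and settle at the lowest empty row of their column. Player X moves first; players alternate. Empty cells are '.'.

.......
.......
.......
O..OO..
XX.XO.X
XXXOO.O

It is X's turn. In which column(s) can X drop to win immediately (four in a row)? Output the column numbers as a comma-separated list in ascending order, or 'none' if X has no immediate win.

col 0: drop X → no win
col 1: drop X → no win
col 2: drop X → WIN!
col 3: drop X → no win
col 4: drop X → no win
col 5: drop X → no win
col 6: drop X → no win

Answer: 2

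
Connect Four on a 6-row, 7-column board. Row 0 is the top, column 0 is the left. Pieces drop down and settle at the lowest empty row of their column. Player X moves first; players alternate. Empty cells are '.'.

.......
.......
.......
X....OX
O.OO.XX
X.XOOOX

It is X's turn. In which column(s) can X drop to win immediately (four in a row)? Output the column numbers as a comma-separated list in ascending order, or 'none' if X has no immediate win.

col 0: drop X → no win
col 1: drop X → no win
col 2: drop X → no win
col 3: drop X → no win
col 4: drop X → no win
col 5: drop X → no win
col 6: drop X → WIN!

Answer: 6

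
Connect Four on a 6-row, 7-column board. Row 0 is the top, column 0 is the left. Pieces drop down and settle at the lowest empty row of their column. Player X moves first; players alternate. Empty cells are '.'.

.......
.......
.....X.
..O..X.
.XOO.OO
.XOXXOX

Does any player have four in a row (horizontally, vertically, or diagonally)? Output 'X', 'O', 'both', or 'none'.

none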